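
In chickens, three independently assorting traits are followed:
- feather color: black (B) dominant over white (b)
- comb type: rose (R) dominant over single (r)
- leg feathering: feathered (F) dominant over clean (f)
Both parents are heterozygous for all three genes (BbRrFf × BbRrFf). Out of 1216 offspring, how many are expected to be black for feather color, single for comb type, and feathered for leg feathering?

Trihybrid cross: BbRrFf × BbRrFf
Each trait segregates independently with a 3:1 phenotypic ratio, so each gene contributes 3/4 (dominant) or 1/4 (recessive).
Target: black (feather color), single (comb type), feathered (leg feathering)
Probability = product of independent per-trait probabilities
= 3/4 × 1/4 × 3/4 = 9/64
Expected count = 9/64 × 1216 = 171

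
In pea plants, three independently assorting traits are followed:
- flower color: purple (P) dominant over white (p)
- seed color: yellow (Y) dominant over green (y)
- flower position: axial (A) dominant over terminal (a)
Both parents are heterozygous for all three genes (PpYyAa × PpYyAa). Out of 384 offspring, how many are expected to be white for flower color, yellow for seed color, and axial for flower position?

Trihybrid cross: PpYyAa × PpYyAa
Each trait segregates independently with a 3:1 phenotypic ratio, so each gene contributes 3/4 (dominant) or 1/4 (recessive).
Target: white (flower color), yellow (seed color), axial (flower position)
Probability = product of independent per-trait probabilities
= 1/4 × 3/4 × 3/4 = 9/64
Expected count = 9/64 × 384 = 54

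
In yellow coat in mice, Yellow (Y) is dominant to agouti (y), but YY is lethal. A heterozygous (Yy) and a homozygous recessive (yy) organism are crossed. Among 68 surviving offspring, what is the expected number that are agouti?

Cross: Yy × yy
Punnett square offspring (before lethality): 2 Yy, 2 yy
No YY offspring are produced in this cross.
agouti: 2 out of 4 → fraction 1/2
Expected count = 1/2 × 68 = 34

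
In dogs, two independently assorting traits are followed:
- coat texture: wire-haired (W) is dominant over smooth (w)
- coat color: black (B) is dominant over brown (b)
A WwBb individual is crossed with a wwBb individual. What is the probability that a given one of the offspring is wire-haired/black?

Dihybrid cross WwBb × wwBb — consider each gene separately:
coat texture: Ww × ww → 2 Ww, 2 ww → 2 W_ : 2 ww (out of 4)
coat color: Bb × Bb → 1 BB, 2 Bb, 1 bb → 3 B_ : 1 bb (out of 4)
Combine (counts out of 4 × 4 = 16): wire-haired/black (W_B_) = 2×3 = 6; wire-haired/brown (W_bb) = 2×1 = 2; smooth/black (wwB_) = 2×3 = 6; smooth/brown (wwbb) = 2×1 = 2
Phenotype counts (out of 16): 6 wire-haired/black, 2 wire-haired/brown, 6 smooth/black, 2 smooth/brown
wire-haired/black: 6 out of 16
Probability: 6/16 = 3/8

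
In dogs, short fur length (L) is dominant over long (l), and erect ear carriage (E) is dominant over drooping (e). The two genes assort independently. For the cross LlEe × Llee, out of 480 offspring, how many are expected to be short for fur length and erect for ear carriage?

Dihybrid cross LlEe × Llee — consider each gene separately:
fur length: Ll × Ll → 1 LL, 2 Ll, 1 ll → 3 L_ : 1 ll (out of 4)
ear carriage: Ee × ee → 2 Ee, 2 ee → 2 E_ : 2 ee (out of 4)
Looking for: short (L_) and erect (E_)
P(short) = 3/4, P(erect) = 2/4
P(both) = 3/4 × 2/4 = 6/16 = 3/8
Expected count = 3/8 × 480 = 180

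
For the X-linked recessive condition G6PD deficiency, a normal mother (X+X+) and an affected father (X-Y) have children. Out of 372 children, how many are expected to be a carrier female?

Cross: X+X+ × X-Y
Offspring: 2 X+X-, 2 X+Y
Probability of a carrier female: 2/4 = 1/2
Expected count = 1/2 × 372 = 186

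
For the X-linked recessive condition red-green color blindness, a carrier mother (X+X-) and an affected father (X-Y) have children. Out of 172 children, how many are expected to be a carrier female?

Cross: X+X- × X-Y
Offspring: 1 X+X-, 1 X+Y, 1 X-X-, 1 X-Y
Probability of a carrier female: 1/4
Expected count = 1/4 × 172 = 43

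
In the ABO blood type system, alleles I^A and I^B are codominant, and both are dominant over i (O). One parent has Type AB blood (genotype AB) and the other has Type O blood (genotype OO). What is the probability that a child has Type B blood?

Cross: AB × OO
Possible offspring genotypes: 2 AO, 2 BO
Blood type counts: 2 Type A, 2 Type B
Probability of Type B: 2/4 = 1/2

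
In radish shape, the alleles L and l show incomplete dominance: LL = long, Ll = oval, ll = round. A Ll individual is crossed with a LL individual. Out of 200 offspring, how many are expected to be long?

Punnett square for Ll × LL:
Offspring genotypes: 2 LL, 2 Ll
Phenotype counts: 2 long, 2 oval
long: 2 out of 4 → fraction 1/2
Expected count = 1/2 × 200 = 100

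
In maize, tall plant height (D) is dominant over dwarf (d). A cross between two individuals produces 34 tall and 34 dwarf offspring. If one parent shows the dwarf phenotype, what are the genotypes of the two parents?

Observed offspring: 34 tall, 34 dwarf
The observed ratio simplifies to 1:1. One parent shows dwarf, so its genotype must be dd. A 1:1 offspring split requires the other parent to be heterozygous (Dd).
Parent genotypes: dd × Dd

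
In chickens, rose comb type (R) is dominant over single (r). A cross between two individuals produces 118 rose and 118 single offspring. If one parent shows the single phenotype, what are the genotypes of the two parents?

Observed offspring: 118 rose, 118 single
The observed ratio simplifies to 1:1. One parent shows single, so its genotype must be rr. A 1:1 offspring split requires the other parent to be heterozygous (Rr).
Parent genotypes: rr × Rr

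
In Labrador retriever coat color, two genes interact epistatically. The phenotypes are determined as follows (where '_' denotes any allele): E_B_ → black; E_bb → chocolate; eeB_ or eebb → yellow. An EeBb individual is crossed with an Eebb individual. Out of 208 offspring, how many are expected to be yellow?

Cross: EeBb × Eebb — consider each gene separately:
E gene: Ee × Ee → 1 EE, 2 Ee, 1 ee → 3 E_ : 1 ee (out of 4)
B gene: Bb × bb → 2 Bb, 2 bb → 2 B_ : 2 bb (out of 4)
Genotype classes (out of 4 × 4 = 16): E_B_ = 3×2 = 6; E_bb = 3×2 = 6; eeB_ = 1×2 = 2; eebb = 1×2 = 2
Apply the phenotype rules: E_B_ (6) → black; E_bb (6) → chocolate; eeB_ (2) + eebb (2) → yellow
Phenotype counts (out of 16): 6 black, 6 chocolate, 4 yellow
yellow: 4 out of 16 → fraction 1/4
Expected count = 1/4 × 208 = 52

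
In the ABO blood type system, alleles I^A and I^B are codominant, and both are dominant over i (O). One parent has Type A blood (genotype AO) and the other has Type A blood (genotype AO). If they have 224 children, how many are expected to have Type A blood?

Cross: AO × AO
Possible offspring genotypes: 1 AA, 2 AO, 1 OO
Blood type counts: 3 Type A, 1 Type O
Probability of Type A: 3/4
Expected count = 3/4 × 224 = 168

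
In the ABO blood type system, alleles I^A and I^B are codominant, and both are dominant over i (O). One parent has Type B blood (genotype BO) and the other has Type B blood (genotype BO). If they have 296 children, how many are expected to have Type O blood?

Cross: BO × BO
Possible offspring genotypes: 1 BB, 2 BO, 1 OO
Blood type counts: 3 Type B, 1 Type O
Probability of Type O: 1/4
Expected count = 1/4 × 296 = 74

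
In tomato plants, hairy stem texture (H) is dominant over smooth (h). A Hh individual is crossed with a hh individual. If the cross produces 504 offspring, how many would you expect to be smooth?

Punnett square for Hh × hh:
Offspring genotypes: 2 Hh, 2 hh
hairy: 2, smooth: 2
smooth: 2 out of 4 → fraction 1/2
Expected count = 1/2 × 504 = 252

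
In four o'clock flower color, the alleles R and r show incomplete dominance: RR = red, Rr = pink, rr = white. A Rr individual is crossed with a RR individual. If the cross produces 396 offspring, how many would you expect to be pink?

Punnett square for Rr × RR:
Offspring genotypes: 2 RR, 2 Rr
Phenotype counts: 2 red, 2 pink
pink: 2 out of 4 → fraction 1/2
Expected count = 1/2 × 396 = 198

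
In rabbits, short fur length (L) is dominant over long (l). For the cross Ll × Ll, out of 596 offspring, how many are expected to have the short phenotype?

Punnett square for Ll × Ll:
Offspring genotypes: 1 LL, 2 Ll, 1 ll
Total offspring: 4
Count with target: 3
Probability: 3/4
Expected count = 3/4 × 596 = 447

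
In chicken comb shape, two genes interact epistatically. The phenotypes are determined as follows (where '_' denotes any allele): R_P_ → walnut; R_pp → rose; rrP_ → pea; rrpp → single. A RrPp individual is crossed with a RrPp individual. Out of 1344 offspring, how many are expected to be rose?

Cross: RrPp × RrPp — consider each gene separately:
R gene: Rr × Rr → 1 RR, 2 Rr, 1 rr → 3 R_ : 1 rr (out of 4)
P gene: Pp × Pp → 1 PP, 2 Pp, 1 pp → 3 P_ : 1 pp (out of 4)
Genotype classes (out of 4 × 4 = 16): R_P_ = 3×3 = 9; R_pp = 3×1 = 3; rrP_ = 1×3 = 3; rrpp = 1×1 = 1
Apply the phenotype rules: R_P_ (9) → walnut; R_pp (3) → rose; rrP_ (3) → pea; rrpp (1) → single
Phenotype counts (out of 16): 9 walnut, 3 rose, 3 pea, 1 single
rose: 3 out of 16 → fraction 3/16
Expected count = 3/16 × 1344 = 252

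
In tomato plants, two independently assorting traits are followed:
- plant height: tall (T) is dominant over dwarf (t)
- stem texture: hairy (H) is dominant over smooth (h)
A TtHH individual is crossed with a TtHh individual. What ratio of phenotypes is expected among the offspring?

Dihybrid cross TtHH × TtHh — consider each gene separately:
plant height: Tt × Tt → 1 TT, 2 Tt, 1 tt → 3 T_ : 1 tt (out of 4)
stem texture: HH × Hh → 2 HH, 2 Hh → 4 H_ (out of 4)
Combine (counts out of 4 × 4 = 16): tall/hairy (T_H_) = 3×4 = 12; dwarf/hairy (ttH_) = 1×4 = 4
Phenotype counts (out of 16): 12 tall/hairy, 4 dwarf/hairy
Ratio: 3 tall/hairy : 1 dwarf/hairy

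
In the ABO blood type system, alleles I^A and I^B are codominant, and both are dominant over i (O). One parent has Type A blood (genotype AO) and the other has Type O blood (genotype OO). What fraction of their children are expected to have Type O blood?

Cross: AO × OO
Possible offspring genotypes: 2 AO, 2 OO
Blood type counts: 2 Type A, 2 Type O
Probability of Type O: 2/4 = 1/2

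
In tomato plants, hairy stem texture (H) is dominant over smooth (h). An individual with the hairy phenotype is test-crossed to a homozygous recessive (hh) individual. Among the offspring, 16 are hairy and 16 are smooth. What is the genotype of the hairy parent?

Test cross: ? × hh
Offspring: 16 hairy, 16 smooth — approximately 1:1.
A 1:1 ratio in a test cross indicates the unknown parent is heterozygous (Hh).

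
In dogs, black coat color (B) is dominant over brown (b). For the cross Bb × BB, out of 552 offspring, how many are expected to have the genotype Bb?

Punnett square for Bb × BB:
Offspring genotypes: 2 BB, 2 Bb
Total offspring: 4
Count with target: 2
Probability: 2/4 = 1/2
Expected count = 1/2 × 552 = 276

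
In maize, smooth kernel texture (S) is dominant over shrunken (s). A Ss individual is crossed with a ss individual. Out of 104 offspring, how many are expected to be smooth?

Punnett square for Ss × ss:
Offspring genotypes: 2 Ss, 2 ss
smooth: 2, shrunken: 2
smooth: 2 out of 4 → fraction 1/2
Expected count = 1/2 × 104 = 52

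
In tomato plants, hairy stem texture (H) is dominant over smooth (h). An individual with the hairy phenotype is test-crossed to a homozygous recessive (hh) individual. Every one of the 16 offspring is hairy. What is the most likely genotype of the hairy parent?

Test cross: ? × hh
All offspring are hairy.
If the unknown parent were heterozygous (Hh), about half of 16 offspring would be smooth; none are. The unknown parent is most likely homozygous dominant (HH).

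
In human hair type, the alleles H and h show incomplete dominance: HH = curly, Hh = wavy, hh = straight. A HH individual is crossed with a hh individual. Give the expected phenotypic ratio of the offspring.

Punnett square for HH × hh:
Offspring genotypes: 4 Hh
Phenotype counts: 4 wavy
Ratio: all wavy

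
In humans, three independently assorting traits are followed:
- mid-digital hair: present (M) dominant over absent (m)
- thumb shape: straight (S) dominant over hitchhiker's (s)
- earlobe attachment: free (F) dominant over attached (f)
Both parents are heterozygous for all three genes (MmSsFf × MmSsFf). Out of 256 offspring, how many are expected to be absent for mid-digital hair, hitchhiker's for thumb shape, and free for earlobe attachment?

Trihybrid cross: MmSsFf × MmSsFf
Each trait segregates independently with a 3:1 phenotypic ratio, so each gene contributes 3/4 (dominant) or 1/4 (recessive).
Target: absent (mid-digital hair), hitchhiker's (thumb shape), free (earlobe attachment)
Probability = product of independent per-trait probabilities
= 1/4 × 1/4 × 3/4 = 3/64
Expected count = 3/64 × 256 = 12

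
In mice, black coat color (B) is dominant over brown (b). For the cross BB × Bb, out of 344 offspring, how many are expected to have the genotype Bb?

Punnett square for BB × Bb:
Offspring genotypes: 2 BB, 2 Bb
Total offspring: 4
Count with target: 2
Probability: 2/4 = 1/2
Expected count = 1/2 × 344 = 172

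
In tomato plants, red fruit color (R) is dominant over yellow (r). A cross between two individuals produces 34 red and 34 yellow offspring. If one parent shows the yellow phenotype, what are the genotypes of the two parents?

Observed offspring: 34 red, 34 yellow
The observed ratio simplifies to 1:1. One parent shows yellow, so its genotype must be rr. A 1:1 offspring split requires the other parent to be heterozygous (Rr).
Parent genotypes: rr × Rr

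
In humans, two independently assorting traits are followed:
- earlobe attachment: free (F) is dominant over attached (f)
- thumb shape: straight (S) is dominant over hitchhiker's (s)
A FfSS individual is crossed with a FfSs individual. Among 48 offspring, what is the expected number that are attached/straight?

Dihybrid cross FfSS × FfSs — consider each gene separately:
earlobe attachment: Ff × Ff → 1 FF, 2 Ff, 1 ff → 3 F_ : 1 ff (out of 4)
thumb shape: SS × Ss → 2 SS, 2 Ss → 4 S_ (out of 4)
Combine (counts out of 4 × 4 = 16): free/straight (F_S_) = 3×4 = 12; attached/straight (ffS_) = 1×4 = 4
Phenotype counts (out of 16): 12 free/straight, 4 attached/straight
attached/straight: 4 out of 16 → fraction 1/4
Expected count = 1/4 × 48 = 12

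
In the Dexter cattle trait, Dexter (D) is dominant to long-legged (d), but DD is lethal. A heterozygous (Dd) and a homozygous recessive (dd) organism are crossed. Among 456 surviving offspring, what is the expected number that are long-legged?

Cross: Dd × dd
Punnett square offspring (before lethality): 2 Dd, 2 dd
No DD offspring are produced in this cross.
long-legged: 2 out of 4 → fraction 1/2
Expected count = 1/2 × 456 = 228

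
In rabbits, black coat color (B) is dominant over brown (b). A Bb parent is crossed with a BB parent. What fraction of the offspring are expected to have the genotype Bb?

Punnett square for Bb × BB:
Offspring genotypes: 2 BB, 2 Bb
Total offspring: 4
Count with target: 2
Probability: 2/4 = 1/2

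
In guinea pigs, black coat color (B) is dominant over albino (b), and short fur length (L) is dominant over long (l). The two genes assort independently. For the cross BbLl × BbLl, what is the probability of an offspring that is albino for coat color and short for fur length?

Dihybrid cross BbLl × BbLl — consider each gene separately:
coat color: Bb × Bb → 1 BB, 2 Bb, 1 bb → 3 B_ : 1 bb (out of 4)
fur length: Ll × Ll → 1 LL, 2 Ll, 1 ll → 3 L_ : 1 ll (out of 4)
Looking for: albino (bb) and short (L_)
P(albino) = 1/4, P(short) = 3/4
P(both) = 1/4 × 3/4 = 3/16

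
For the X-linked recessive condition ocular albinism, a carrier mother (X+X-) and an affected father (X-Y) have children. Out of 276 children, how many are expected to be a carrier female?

Cross: X+X- × X-Y
Offspring: 1 X+X-, 1 X+Y, 1 X-X-, 1 X-Y
Probability of a carrier female: 1/4
Expected count = 1/4 × 276 = 69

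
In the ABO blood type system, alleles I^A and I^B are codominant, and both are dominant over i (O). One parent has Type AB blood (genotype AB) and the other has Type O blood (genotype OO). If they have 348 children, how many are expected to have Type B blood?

Cross: AB × OO
Possible offspring genotypes: 2 AO, 2 BO
Blood type counts: 2 Type A, 2 Type B
Probability of Type B: 2/4 = 1/2
Expected count = 1/2 × 348 = 174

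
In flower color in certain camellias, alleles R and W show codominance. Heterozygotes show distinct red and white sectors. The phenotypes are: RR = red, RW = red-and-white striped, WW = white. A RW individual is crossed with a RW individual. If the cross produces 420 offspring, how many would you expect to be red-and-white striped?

Punnett square for RW × RW:
Offspring genotypes: 1 RR, 2 RW, 1 WW
Phenotype counts: 1 red, 2 red-and-white striped, 1 white
red-and-white striped: 2 out of 4 → fraction 1/2
Expected count = 1/2 × 420 = 210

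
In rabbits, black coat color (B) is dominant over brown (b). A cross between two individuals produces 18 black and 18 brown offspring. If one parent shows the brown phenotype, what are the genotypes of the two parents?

Observed offspring: 18 black, 18 brown
The observed ratio simplifies to 1:1. One parent shows brown, so its genotype must be bb. A 1:1 offspring split requires the other parent to be heterozygous (Bb).
Parent genotypes: bb × Bb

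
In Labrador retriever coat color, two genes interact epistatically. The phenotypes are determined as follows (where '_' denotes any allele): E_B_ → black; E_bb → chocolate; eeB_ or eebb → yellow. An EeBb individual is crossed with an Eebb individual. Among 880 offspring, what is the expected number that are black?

Cross: EeBb × Eebb — consider each gene separately:
E gene: Ee × Ee → 1 EE, 2 Ee, 1 ee → 3 E_ : 1 ee (out of 4)
B gene: Bb × bb → 2 Bb, 2 bb → 2 B_ : 2 bb (out of 4)
Genotype classes (out of 4 × 4 = 16): E_B_ = 3×2 = 6; E_bb = 3×2 = 6; eeB_ = 1×2 = 2; eebb = 1×2 = 2
Apply the phenotype rules: E_B_ (6) → black; E_bb (6) → chocolate; eeB_ (2) + eebb (2) → yellow
Phenotype counts (out of 16): 6 black, 6 chocolate, 4 yellow
black: 6 out of 16 → fraction 3/8
Expected count = 3/8 × 880 = 330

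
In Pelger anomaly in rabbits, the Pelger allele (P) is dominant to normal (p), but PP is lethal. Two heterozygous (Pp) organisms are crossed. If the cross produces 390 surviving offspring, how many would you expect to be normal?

Cross: Pp × Pp
Punnett square offspring (before lethality): 1 PP, 2 Pp, 1 pp
The PP genotype is lethal (embryos die); surviving offspring: 2 Pp, 1 pp
normal: 1 out of 3 → fraction 1/3
Expected count = 1/3 × 390 = 130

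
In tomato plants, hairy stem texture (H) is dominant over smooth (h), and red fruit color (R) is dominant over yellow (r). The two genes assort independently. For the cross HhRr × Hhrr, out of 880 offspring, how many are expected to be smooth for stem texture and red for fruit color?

Dihybrid cross HhRr × Hhrr — consider each gene separately:
stem texture: Hh × Hh → 1 HH, 2 Hh, 1 hh → 3 H_ : 1 hh (out of 4)
fruit color: Rr × rr → 2 Rr, 2 rr → 2 R_ : 2 rr (out of 4)
Looking for: smooth (hh) and red (R_)
P(smooth) = 1/4, P(red) = 2/4
P(both) = 1/4 × 2/4 = 2/16 = 1/8
Expected count = 1/8 × 880 = 110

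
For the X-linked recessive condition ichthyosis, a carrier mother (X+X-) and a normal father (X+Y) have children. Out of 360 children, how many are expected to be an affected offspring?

Cross: X+X- × X+Y
Offspring: 1 X+X+, 1 X+Y, 1 X+X-, 1 X-Y
Probability of an affected offspring: 1/4
Expected count = 1/4 × 360 = 90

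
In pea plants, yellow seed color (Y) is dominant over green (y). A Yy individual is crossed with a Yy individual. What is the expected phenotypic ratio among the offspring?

Punnett square for Yy × Yy:
Offspring genotypes: 1 YY, 2 Yy, 1 yy
yellow: 3, green: 1
Ratio: 3:1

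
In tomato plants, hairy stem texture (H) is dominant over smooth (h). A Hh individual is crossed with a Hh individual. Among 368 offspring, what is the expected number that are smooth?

Punnett square for Hh × Hh:
Offspring genotypes: 1 HH, 2 Hh, 1 hh
hairy: 3, smooth: 1
smooth: 1 out of 4 → fraction 1/4
Expected count = 1/4 × 368 = 92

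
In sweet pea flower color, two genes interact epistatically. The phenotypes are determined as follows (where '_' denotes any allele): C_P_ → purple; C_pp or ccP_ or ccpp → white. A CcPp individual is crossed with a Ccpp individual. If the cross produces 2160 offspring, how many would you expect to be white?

Cross: CcPp × Ccpp — consider each gene separately:
C gene: Cc × Cc → 1 CC, 2 Cc, 1 cc → 3 C_ : 1 cc (out of 4)
P gene: Pp × pp → 2 Pp, 2 pp → 2 P_ : 2 pp (out of 4)
Genotype classes (out of 4 × 4 = 16): C_P_ = 3×2 = 6; C_pp = 3×2 = 6; ccP_ = 1×2 = 2; ccpp = 1×2 = 2
Apply the phenotype rules: C_P_ (6) → purple; C_pp (6) + ccP_ (2) + ccpp (2) → white
Phenotype counts (out of 16): 6 purple, 10 white
white: 10 out of 16 → fraction 5/8
Expected count = 5/8 × 2160 = 1350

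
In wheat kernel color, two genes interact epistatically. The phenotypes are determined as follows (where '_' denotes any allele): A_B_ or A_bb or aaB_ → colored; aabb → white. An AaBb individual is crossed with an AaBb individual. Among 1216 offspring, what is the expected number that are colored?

Cross: AaBb × AaBb — consider each gene separately:
A gene: Aa × Aa → 1 AA, 2 Aa, 1 aa → 3 A_ : 1 aa (out of 4)
B gene: Bb × Bb → 1 BB, 2 Bb, 1 bb → 3 B_ : 1 bb (out of 4)
Genotype classes (out of 4 × 4 = 16): A_B_ = 3×3 = 9; A_bb = 3×1 = 3; aaB_ = 1×3 = 3; aabb = 1×1 = 1
Apply the phenotype rules: A_B_ (9) + A_bb (3) + aaB_ (3) → colored; aabb (1) → white
Phenotype counts (out of 16): 15 colored, 1 white
colored: 15 out of 16 → fraction 15/16
Expected count = 15/16 × 1216 = 1140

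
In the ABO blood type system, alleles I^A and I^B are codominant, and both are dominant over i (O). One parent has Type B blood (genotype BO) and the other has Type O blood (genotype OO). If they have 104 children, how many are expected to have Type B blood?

Cross: BO × OO
Possible offspring genotypes: 2 BO, 2 OO
Blood type counts: 2 Type B, 2 Type O
Probability of Type B: 2/4 = 1/2
Expected count = 1/2 × 104 = 52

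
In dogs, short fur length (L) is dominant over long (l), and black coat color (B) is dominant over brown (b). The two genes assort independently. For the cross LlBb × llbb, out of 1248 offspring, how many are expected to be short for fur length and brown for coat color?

Dihybrid cross LlBb × llbb — consider each gene separately:
fur length: Ll × ll → 2 Ll, 2 ll → 2 L_ : 2 ll (out of 4)
coat color: Bb × bb → 2 Bb, 2 bb → 2 B_ : 2 bb (out of 4)
Looking for: short (L_) and brown (bb)
P(short) = 2/4, P(brown) = 2/4
P(both) = 2/4 × 2/4 = 4/16 = 1/4
Expected count = 1/4 × 1248 = 312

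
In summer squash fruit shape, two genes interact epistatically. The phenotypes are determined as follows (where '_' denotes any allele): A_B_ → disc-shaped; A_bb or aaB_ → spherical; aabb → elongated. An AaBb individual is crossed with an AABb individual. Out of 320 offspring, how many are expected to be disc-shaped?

Cross: AaBb × AABb — consider each gene separately:
A gene: Aa × AA → 2 AA, 2 Aa → 4 A_ (out of 4)
B gene: Bb × Bb → 1 BB, 2 Bb, 1 bb → 3 B_ : 1 bb (out of 4)
Genotype classes (out of 4 × 4 = 16): A_B_ = 4×3 = 12; A_bb = 4×1 = 4
Apply the phenotype rules: A_B_ (12) → disc-shaped; A_bb (4) → spherical
Phenotype counts (out of 16): 12 disc-shaped, 4 spherical
disc-shaped: 12 out of 16 → fraction 3/4
Expected count = 3/4 × 320 = 240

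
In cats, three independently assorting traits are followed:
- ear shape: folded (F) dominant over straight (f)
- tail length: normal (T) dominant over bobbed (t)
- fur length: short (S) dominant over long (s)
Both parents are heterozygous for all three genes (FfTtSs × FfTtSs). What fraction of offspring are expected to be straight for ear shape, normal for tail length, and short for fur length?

Trihybrid cross: FfTtSs × FfTtSs
Each trait segregates independently with a 3:1 phenotypic ratio, so each gene contributes 3/4 (dominant) or 1/4 (recessive).
Target: straight (ear shape), normal (tail length), short (fur length)
Probability = product of independent per-trait probabilities
= 1/4 × 3/4 × 3/4 = 9/64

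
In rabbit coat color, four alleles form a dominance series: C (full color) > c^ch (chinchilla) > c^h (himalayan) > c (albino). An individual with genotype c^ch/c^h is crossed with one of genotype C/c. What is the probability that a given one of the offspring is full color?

Cross: c^ch/c^h × C/c
Allele dominance: C > c^ch > c^h > c
Offspring genotypes: 1 C/c^ch, 1 c^ch/c, 1 C/c^h, 1 c^h/c
Phenotype counts: 2 full color, 1 chinchilla, 1 himalayan
full color: 2 out of 4
Probability: 2/4 = 1/2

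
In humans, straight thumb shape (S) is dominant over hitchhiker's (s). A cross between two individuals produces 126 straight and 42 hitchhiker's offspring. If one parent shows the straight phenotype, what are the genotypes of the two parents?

Observed offspring: 126 straight, 42 hitchhiker's
The observed ratio simplifies to 3:1. Hitchhiker's (ss) offspring appear, so each parent must contribute one s allele. The parent stated to show straight carries S, so it is Ss. The other parent is then either Ss or ss: Ss × ss would give a 1:1 split, whereas Ss × Ss gives 3:1 — matching the data. So both parents are heterozygous (Ss × Ss).
Parent genotypes: Ss × Ss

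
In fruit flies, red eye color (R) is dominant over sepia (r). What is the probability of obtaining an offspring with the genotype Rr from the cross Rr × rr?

Punnett square for Rr × rr:
Offspring genotypes: 2 Rr, 2 rr
Total offspring: 4
Count with target: 2
Probability: 2/4 = 1/2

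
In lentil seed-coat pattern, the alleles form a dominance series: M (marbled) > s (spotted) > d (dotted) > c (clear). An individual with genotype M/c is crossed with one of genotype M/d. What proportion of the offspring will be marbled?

Cross: M/c × M/d
Allele dominance: M > s > d > c
Offspring genotypes: 1 M/M, 1 M/d, 1 M/c, 1 d/c
Phenotype counts: 3 marbled, 1 dotted
marbled: 3 out of 4
Probability: 3/4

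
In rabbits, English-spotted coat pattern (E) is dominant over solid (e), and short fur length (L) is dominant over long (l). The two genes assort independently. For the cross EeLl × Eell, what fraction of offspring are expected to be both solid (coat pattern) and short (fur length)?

Dihybrid cross EeLl × Eell — consider each gene separately:
coat pattern: Ee × Ee → 1 EE, 2 Ee, 1 ee → 3 E_ : 1 ee (out of 4)
fur length: Ll × ll → 2 Ll, 2 ll → 2 L_ : 2 ll (out of 4)
Looking for: solid (ee) and short (L_)
P(solid) = 1/4, P(short) = 2/4
P(both) = 1/4 × 2/4 = 2/16 = 1/8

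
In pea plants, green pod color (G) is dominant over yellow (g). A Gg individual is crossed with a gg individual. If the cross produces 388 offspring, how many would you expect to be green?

Punnett square for Gg × gg:
Offspring genotypes: 2 Gg, 2 gg
green: 2, yellow: 2
green: 2 out of 4 → fraction 1/2
Expected count = 1/2 × 388 = 194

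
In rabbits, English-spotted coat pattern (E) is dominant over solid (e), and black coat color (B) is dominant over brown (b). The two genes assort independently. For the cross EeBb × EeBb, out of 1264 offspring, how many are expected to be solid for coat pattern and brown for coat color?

Dihybrid cross EeBb × EeBb — consider each gene separately:
coat pattern: Ee × Ee → 1 EE, 2 Ee, 1 ee → 3 E_ : 1 ee (out of 4)
coat color: Bb × Bb → 1 BB, 2 Bb, 1 bb → 3 B_ : 1 bb (out of 4)
Looking for: solid (ee) and brown (bb)
P(solid) = 1/4, P(brown) = 1/4
P(both) = 1/4 × 1/4 = 1/16
Expected count = 1/16 × 1264 = 79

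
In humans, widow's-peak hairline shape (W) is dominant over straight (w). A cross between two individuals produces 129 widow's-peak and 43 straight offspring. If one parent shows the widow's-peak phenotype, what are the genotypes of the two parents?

Observed offspring: 129 widow's-peak, 43 straight
The observed ratio simplifies to 3:1. Straight (ww) offspring appear, so each parent must contribute one w allele. The parent stated to show widow's-peak carries W, so it is Ww. The other parent is then either Ww or ww: Ww × ww would give a 1:1 split, whereas Ww × Ww gives 3:1 — matching the data. So both parents are heterozygous (Ww × Ww).
Parent genotypes: Ww × Ww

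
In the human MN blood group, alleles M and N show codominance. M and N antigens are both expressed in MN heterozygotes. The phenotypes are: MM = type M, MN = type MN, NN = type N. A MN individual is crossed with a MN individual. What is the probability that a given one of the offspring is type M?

Punnett square for MN × MN:
Offspring genotypes: 1 MM, 2 MN, 1 NN
Phenotype counts: 1 type M, 2 type MN, 1 type N
type M: 1 out of 4
Probability: 1/4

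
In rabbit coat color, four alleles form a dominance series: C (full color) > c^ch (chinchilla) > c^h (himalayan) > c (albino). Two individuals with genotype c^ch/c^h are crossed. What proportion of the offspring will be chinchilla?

Cross: c^ch/c^h × c^ch/c^h
Allele dominance: C > c^ch > c^h > c
Offspring genotypes: 1 c^ch/c^ch, 2 c^ch/c^h, 1 c^h/c^h
Phenotype counts: 3 chinchilla, 1 himalayan
chinchilla: 3 out of 4
Probability: 3/4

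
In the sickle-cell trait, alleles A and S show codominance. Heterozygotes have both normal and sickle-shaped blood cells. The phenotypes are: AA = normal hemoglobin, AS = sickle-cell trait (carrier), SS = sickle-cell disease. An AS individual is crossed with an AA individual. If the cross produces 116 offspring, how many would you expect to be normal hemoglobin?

Punnett square for AS × AA:
Offspring genotypes: 2 AA, 2 AS
Phenotype counts: 2 normal hemoglobin, 2 sickle-cell trait (carrier)
normal hemoglobin: 2 out of 4 → fraction 1/2
Expected count = 1/2 × 116 = 58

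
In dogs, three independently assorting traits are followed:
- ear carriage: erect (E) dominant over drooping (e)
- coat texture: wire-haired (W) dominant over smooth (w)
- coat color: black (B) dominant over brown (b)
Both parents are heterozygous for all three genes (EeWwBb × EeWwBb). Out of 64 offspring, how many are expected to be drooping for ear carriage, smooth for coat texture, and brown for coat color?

Trihybrid cross: EeWwBb × EeWwBb
Each trait segregates independently with a 3:1 phenotypic ratio, so each gene contributes 3/4 (dominant) or 1/4 (recessive).
Target: drooping (ear carriage), smooth (coat texture), brown (coat color)
Probability = product of independent per-trait probabilities
= 1/4 × 1/4 × 1/4 = 1/64
Expected count = 1/64 × 64 = 1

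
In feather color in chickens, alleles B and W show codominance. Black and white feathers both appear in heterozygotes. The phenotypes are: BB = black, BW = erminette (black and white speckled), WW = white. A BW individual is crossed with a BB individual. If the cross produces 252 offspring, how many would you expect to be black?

Punnett square for BW × BB:
Offspring genotypes: 2 BB, 2 BW
Phenotype counts: 2 black, 2 erminette (black and white speckled)
black: 2 out of 4 → fraction 1/2
Expected count = 1/2 × 252 = 126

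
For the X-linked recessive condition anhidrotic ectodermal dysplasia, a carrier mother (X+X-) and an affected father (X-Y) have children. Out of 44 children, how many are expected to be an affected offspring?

Cross: X+X- × X-Y
Offspring: 1 X+X-, 1 X+Y, 1 X-X-, 1 X-Y
Probability of an affected offspring: 2/4 = 1/2
Expected count = 1/2 × 44 = 22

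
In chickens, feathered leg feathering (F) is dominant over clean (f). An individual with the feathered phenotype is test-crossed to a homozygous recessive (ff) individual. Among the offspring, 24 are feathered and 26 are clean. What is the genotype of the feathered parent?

Test cross: ? × ff
Offspring: 24 feathered, 26 clean — approximately 1:1.
A 1:1 ratio in a test cross indicates the unknown parent is heterozygous (Ff).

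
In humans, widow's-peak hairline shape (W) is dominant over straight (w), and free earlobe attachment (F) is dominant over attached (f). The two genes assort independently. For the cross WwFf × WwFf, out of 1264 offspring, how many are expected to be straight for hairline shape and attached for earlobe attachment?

Dihybrid cross WwFf × WwFf — consider each gene separately:
hairline shape: Ww × Ww → 1 WW, 2 Ww, 1 ww → 3 W_ : 1 ww (out of 4)
earlobe attachment: Ff × Ff → 1 FF, 2 Ff, 1 ff → 3 F_ : 1 ff (out of 4)
Looking for: straight (ww) and attached (ff)
P(straight) = 1/4, P(attached) = 1/4
P(both) = 1/4 × 1/4 = 1/16
Expected count = 1/16 × 1264 = 79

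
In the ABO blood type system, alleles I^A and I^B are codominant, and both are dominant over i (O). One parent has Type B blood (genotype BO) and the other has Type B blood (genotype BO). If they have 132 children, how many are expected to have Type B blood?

Cross: BO × BO
Possible offspring genotypes: 1 BB, 2 BO, 1 OO
Blood type counts: 3 Type B, 1 Type O
Probability of Type B: 3/4
Expected count = 3/4 × 132 = 99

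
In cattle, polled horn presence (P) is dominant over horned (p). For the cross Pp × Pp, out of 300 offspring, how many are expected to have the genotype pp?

Punnett square for Pp × Pp:
Offspring genotypes: 1 PP, 2 Pp, 1 pp
Total offspring: 4
Count with target: 1
Probability: 1/4
Expected count = 1/4 × 300 = 75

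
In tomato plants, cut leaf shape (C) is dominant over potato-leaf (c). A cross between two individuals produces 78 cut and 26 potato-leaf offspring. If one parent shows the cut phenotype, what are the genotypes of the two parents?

Observed offspring: 78 cut, 26 potato-leaf
The observed ratio simplifies to 3:1. Potato-leaf (cc) offspring appear, so each parent must contribute one c allele. The parent stated to show cut carries C, so it is Cc. The other parent is then either Cc or cc: Cc × cc would give a 1:1 split, whereas Cc × Cc gives 3:1 — matching the data. So both parents are heterozygous (Cc × Cc).
Parent genotypes: Cc × Cc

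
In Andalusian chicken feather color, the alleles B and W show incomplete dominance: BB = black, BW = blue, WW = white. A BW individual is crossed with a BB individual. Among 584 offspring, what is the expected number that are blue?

Punnett square for BW × BB:
Offspring genotypes: 2 BB, 2 BW
Phenotype counts: 2 black, 2 blue
blue: 2 out of 4 → fraction 1/2
Expected count = 1/2 × 584 = 292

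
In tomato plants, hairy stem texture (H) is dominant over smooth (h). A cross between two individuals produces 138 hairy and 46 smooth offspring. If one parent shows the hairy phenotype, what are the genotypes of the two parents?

Observed offspring: 138 hairy, 46 smooth
The observed ratio simplifies to 3:1. Smooth (hh) offspring appear, so each parent must contribute one h allele. The parent stated to show hairy carries H, so it is Hh. The other parent is then either Hh or hh: Hh × hh would give a 1:1 split, whereas Hh × Hh gives 3:1 — matching the data. So both parents are heterozygous (Hh × Hh).
Parent genotypes: Hh × Hh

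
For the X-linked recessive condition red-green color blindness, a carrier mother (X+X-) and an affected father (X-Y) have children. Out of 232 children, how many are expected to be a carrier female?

Cross: X+X- × X-Y
Offspring: 1 X+X-, 1 X+Y, 1 X-X-, 1 X-Y
Probability of a carrier female: 1/4
Expected count = 1/4 × 232 = 58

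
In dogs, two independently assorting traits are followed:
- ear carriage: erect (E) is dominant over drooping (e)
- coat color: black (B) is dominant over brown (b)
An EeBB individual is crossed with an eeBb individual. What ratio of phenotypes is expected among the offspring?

Dihybrid cross EeBB × eeBb — consider each gene separately:
ear carriage: Ee × ee → 2 Ee, 2 ee → 2 E_ : 2 ee (out of 4)
coat color: BB × Bb → 2 BB, 2 Bb → 4 B_ (out of 4)
Combine (counts out of 4 × 4 = 16): erect/black (E_B_) = 2×4 = 8; drooping/black (eeB_) = 2×4 = 8
Phenotype counts (out of 16): 8 erect/black, 8 drooping/black
Ratio: 1 erect/black : 1 drooping/black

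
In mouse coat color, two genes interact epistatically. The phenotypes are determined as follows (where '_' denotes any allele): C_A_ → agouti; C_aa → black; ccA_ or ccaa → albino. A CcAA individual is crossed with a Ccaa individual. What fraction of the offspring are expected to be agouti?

Cross: CcAA × Ccaa — consider each gene separately:
C gene: Cc × Cc → 1 CC, 2 Cc, 1 cc → 3 C_ : 1 cc (out of 4)
A gene: AA × aa → 4 Aa → 4 A_ (out of 4)
Genotype classes (out of 4 × 4 = 16): C_A_ = 3×4 = 12; ccA_ = 1×4 = 4
Apply the phenotype rules: C_A_ (12) → agouti; ccA_ (4) → albino
Phenotype counts (out of 16): 12 agouti, 4 albino
agouti: 12 out of 16
Probability: 12/16 = 3/4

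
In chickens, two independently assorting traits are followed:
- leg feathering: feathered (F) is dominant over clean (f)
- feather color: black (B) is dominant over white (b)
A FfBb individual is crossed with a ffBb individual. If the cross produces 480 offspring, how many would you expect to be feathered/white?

Dihybrid cross FfBb × ffBb — consider each gene separately:
leg feathering: Ff × ff → 2 Ff, 2 ff → 2 F_ : 2 ff (out of 4)
feather color: Bb × Bb → 1 BB, 2 Bb, 1 bb → 3 B_ : 1 bb (out of 4)
Combine (counts out of 4 × 4 = 16): feathered/black (F_B_) = 2×3 = 6; feathered/white (F_bb) = 2×1 = 2; clean/black (ffB_) = 2×3 = 6; clean/white (ffbb) = 2×1 = 2
Phenotype counts (out of 16): 6 feathered/black, 2 feathered/white, 6 clean/black, 2 clean/white
feathered/white: 2 out of 16 → fraction 1/8
Expected count = 1/8 × 480 = 60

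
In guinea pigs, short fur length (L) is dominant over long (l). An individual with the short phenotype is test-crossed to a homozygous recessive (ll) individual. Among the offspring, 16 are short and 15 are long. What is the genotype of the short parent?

Test cross: ? × ll
Offspring: 16 short, 15 long — approximately 1:1.
A 1:1 ratio in a test cross indicates the unknown parent is heterozygous (Ll).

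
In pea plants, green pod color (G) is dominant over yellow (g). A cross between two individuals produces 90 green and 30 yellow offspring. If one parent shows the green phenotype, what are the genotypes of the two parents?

Observed offspring: 90 green, 30 yellow
The observed ratio simplifies to 3:1. Yellow (gg) offspring appear, so each parent must contribute one g allele. The parent stated to show green carries G, so it is Gg. The other parent is then either Gg or gg: Gg × gg would give a 1:1 split, whereas Gg × Gg gives 3:1 — matching the data. So both parents are heterozygous (Gg × Gg).
Parent genotypes: Gg × Gg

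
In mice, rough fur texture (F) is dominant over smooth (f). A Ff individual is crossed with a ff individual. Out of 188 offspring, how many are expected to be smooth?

Punnett square for Ff × ff:
Offspring genotypes: 2 Ff, 2 ff
rough: 2, smooth: 2
smooth: 2 out of 4 → fraction 1/2
Expected count = 1/2 × 188 = 94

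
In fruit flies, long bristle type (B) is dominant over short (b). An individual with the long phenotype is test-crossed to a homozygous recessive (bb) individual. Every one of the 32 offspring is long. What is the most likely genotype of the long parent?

Test cross: ? × bb
All offspring are long.
If the unknown parent were heterozygous (Bb), about half of 32 offspring would be short; none are. The unknown parent is most likely homozygous dominant (BB).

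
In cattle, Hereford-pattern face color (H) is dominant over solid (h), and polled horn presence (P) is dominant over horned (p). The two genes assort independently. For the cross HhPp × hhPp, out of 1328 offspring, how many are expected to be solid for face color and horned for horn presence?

Dihybrid cross HhPp × hhPp — consider each gene separately:
face color: Hh × hh → 2 Hh, 2 hh → 2 H_ : 2 hh (out of 4)
horn presence: Pp × Pp → 1 PP, 2 Pp, 1 pp → 3 P_ : 1 pp (out of 4)
Looking for: solid (hh) and horned (pp)
P(solid) = 2/4, P(horned) = 1/4
P(both) = 2/4 × 1/4 = 2/16 = 1/8
Expected count = 1/8 × 1328 = 166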